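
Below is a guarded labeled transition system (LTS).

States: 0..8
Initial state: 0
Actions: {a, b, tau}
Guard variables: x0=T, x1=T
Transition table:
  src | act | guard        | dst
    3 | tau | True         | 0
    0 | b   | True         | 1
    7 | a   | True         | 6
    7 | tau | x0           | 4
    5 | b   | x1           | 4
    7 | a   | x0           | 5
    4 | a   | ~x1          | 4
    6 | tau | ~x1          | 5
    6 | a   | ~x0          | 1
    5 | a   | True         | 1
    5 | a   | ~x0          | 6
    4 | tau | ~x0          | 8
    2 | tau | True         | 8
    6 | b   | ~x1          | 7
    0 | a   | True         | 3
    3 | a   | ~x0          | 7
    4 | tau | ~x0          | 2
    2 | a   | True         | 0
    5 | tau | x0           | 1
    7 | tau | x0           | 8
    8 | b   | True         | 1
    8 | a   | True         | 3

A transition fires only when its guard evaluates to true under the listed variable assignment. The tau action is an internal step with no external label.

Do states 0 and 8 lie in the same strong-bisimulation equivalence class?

Refine partition for ~:
  π0 = {{0,1,2,3,4,5,6,7,8}}
  π1 = {{0,8},{1,4,6},{2,7},{3},{5}}
  π2 = {{0,8},{1,4,6},{2},{3},{5},{7}}
stable after 3 split(s): 6 block(s)
[0]={0,8}  [8]={0,8}

Answer: BISIMILAR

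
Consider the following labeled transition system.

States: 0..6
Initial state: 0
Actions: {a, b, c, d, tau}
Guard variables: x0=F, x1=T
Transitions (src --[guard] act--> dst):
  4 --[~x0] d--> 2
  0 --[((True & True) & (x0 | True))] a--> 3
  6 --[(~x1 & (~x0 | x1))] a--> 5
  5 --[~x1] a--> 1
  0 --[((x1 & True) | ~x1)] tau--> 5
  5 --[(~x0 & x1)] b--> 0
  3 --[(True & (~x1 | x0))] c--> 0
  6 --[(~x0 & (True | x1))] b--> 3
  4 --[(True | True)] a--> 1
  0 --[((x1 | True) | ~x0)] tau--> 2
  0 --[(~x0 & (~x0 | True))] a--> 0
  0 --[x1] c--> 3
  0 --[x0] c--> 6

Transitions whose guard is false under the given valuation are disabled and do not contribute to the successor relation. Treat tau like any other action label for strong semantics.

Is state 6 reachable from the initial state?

Answer: UNREACHABLE

Working:
Guard filter leaves 9 enabled edge(s).
Layer 0: {0}
Layer 1: {2,3,5}  total {0,2,3,5}
Reachable = {0,2,3,5}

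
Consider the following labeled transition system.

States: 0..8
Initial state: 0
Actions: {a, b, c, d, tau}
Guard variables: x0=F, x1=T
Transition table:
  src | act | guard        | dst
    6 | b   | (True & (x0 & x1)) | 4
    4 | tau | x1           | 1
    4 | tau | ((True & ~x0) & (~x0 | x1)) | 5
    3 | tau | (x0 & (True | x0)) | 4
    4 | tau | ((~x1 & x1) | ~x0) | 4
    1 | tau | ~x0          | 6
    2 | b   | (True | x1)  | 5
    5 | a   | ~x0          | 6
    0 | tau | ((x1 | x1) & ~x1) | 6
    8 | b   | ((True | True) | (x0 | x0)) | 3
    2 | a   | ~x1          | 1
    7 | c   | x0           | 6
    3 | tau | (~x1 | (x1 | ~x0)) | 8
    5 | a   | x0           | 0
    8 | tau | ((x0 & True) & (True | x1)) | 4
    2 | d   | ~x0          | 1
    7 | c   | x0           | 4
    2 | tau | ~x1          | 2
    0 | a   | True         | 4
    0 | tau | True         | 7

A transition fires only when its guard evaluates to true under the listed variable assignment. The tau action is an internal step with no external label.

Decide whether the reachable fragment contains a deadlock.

Answer: DEADLOCK at state 6

Trace:
R = {0,1,4,5,6,7}
  0: a→4  tau→7  [2 exit(s)]
  1: tau→6  [1 exit(s)]
  4: tau→1  tau→4  tau→5  [3 exit(s)]
  5: a→6  [1 exit(s)]
  6: ∅  [STUCK]
  7: ∅  [STUCK]
Path to 6: a·tau·tau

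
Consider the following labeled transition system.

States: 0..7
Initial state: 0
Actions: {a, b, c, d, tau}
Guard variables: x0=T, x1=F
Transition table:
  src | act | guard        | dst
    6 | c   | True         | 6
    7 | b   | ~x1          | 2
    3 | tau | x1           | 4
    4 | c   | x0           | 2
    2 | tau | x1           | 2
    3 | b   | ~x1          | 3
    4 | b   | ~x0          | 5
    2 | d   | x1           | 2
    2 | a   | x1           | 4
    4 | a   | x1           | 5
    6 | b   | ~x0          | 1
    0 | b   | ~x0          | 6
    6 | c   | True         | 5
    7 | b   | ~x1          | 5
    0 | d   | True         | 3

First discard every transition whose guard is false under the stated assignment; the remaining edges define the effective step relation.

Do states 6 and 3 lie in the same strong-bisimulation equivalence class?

Answer: NOT BISIMILAR

Trace:
Refine partition for ~:
  round 0: {{0,1,2,3,4,5,6,7}}
  round 1: {{0},{1,2,5},{3,7},{4,6}}
  round 2: {{0},{1,2,5},{3},{4},{6},{7}}
6 equivalence class(es) (converged in 3)
class of 6: {6}; class of 3: {3}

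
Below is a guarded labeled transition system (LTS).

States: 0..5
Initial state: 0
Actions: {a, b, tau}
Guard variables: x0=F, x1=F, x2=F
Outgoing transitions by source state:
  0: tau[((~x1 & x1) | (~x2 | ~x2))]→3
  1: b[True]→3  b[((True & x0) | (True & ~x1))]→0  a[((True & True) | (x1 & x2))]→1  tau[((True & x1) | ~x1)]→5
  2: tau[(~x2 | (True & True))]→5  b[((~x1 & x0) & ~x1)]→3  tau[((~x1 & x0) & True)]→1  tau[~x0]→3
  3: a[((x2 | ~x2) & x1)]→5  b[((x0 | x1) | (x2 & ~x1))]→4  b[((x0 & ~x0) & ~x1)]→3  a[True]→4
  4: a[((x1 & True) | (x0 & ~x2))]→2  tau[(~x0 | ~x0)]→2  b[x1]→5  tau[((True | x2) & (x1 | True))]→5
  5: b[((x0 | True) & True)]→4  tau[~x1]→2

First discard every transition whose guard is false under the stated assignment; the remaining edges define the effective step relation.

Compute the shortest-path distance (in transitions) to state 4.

Answer: 2

Working:
Breadth-first toward 4:
  L0 = {0}
  L1 = {3}
  L2 = {4}
4 enters at depth 2; path tau·a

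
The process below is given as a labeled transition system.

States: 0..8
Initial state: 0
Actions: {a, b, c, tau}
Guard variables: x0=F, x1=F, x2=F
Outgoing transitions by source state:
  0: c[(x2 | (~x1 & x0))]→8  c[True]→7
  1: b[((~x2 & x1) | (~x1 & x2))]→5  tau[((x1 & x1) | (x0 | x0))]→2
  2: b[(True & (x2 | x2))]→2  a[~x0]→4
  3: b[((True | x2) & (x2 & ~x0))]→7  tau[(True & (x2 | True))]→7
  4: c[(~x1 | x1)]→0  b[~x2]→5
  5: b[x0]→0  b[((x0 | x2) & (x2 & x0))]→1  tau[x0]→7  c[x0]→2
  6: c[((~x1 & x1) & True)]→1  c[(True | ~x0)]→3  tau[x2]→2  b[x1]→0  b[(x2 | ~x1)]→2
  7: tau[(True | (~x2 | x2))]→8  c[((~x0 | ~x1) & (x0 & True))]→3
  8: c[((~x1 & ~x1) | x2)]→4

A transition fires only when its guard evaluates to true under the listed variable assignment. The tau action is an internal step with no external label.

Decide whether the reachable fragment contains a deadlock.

Reach set: {0,4,5,7,8}
  0: c→7  [1 exit(s)]
  4: b→5  c→0  [2 exit(s)]
  5: ∅  [deadlock]
  7: tau→8  [1 exit(s)]
  8: c→4  [1 exit(s)]
Path to 5: c·tau·c·b

Answer: DEADLOCK at state 5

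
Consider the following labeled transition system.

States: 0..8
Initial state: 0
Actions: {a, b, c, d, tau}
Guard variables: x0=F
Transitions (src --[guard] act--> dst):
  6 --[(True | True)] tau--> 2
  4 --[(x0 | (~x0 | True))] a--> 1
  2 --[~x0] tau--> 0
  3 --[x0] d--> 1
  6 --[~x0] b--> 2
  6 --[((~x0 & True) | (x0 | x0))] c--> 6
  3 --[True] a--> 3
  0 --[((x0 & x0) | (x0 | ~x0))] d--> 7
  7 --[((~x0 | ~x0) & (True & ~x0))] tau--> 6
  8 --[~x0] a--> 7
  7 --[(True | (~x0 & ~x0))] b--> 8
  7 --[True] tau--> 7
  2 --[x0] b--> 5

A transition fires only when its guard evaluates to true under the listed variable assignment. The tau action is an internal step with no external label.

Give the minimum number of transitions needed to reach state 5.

Layered search for 5:
  L0 = {0}
  L1 = {7}
  L2 = {6,8}
  L3 = {2}
5 never appears.

Answer: UNREACHABLE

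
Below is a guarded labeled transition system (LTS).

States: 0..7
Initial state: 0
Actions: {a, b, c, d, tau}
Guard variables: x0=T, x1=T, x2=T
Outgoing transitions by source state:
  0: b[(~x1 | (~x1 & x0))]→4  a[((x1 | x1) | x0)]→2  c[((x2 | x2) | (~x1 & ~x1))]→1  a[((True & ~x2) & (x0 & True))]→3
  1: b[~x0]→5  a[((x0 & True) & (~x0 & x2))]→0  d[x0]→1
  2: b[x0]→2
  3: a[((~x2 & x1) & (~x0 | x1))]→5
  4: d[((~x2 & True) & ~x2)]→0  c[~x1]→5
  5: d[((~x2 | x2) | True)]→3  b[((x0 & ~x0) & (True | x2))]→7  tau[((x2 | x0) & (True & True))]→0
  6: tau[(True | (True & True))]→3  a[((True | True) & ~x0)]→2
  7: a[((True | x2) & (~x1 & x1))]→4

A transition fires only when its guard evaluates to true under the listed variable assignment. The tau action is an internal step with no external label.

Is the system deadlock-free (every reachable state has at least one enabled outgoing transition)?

Reachable = {0,1,2}
  0: a→2  c→1  [2 out]
  1: d→1  [1 out]
  2: b→2  [1 out]

Answer: DEADLOCK-FREE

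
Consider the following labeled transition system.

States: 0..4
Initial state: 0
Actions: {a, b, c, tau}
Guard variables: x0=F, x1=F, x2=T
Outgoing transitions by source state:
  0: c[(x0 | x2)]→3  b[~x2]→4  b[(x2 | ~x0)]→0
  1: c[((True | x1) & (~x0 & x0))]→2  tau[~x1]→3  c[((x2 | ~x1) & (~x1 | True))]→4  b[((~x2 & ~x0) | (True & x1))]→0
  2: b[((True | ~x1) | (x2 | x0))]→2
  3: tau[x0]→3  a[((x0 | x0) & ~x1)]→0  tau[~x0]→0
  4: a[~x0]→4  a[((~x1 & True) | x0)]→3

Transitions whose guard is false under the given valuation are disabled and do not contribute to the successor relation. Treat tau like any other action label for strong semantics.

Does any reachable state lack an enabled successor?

R = {0,3}
  0: b→0  c→3  [2 exit(s)]
  3: tau→0  [1 exit(s)]

Answer: DEADLOCK-FREE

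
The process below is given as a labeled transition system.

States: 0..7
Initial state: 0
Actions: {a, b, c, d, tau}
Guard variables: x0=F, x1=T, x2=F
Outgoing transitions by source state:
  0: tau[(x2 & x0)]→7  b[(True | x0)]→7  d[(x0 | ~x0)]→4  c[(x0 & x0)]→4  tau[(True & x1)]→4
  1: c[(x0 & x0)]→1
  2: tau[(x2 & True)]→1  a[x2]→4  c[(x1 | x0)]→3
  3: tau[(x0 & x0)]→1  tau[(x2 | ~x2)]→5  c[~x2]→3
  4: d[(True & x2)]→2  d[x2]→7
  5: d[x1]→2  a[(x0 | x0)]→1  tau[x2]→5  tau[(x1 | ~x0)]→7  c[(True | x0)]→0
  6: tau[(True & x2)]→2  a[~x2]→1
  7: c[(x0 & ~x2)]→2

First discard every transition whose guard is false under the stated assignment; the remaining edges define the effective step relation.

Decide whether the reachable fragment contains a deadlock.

R = {0,4,7}
  0: b→7  d→4  tau→4  [3 exit(s)]
  4: ∅  [no exit]
  7: ∅  [no exit]
Path to 4: d

Answer: DEADLOCK at state 4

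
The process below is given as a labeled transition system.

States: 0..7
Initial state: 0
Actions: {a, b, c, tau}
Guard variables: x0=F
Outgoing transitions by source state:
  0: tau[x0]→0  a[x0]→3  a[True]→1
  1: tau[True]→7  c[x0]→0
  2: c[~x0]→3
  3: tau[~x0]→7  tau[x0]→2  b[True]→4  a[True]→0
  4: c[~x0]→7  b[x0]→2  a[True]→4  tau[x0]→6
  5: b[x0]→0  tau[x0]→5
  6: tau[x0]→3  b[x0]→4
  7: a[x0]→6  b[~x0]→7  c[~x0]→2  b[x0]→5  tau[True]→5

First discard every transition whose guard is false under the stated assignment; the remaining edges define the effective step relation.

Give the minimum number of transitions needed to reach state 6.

Answer: UNREACHABLE

Trace:
BFS to 6:
  Layer 0: {0}
  Layer 1: {1}
  Layer 2: {7}
  Layer 3: {2,5}
  Layer 4: {3}
  Layer 5: {4}
6 never appears.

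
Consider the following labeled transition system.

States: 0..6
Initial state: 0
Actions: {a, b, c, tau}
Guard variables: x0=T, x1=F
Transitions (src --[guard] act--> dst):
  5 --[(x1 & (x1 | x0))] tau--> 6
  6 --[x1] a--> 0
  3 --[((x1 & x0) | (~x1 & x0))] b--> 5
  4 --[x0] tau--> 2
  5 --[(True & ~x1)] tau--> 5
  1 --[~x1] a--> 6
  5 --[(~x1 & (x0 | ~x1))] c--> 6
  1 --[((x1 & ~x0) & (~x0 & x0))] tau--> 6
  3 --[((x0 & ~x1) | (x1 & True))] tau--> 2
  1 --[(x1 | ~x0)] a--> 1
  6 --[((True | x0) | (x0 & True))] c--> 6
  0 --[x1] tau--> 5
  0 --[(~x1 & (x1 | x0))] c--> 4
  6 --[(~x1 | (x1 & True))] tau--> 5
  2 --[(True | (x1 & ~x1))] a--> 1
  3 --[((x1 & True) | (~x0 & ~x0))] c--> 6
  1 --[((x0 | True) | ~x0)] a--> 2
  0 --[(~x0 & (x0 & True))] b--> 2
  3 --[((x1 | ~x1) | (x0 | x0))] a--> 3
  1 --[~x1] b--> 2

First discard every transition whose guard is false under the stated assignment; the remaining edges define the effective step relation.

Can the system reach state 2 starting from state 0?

After dropping false guards: 13 live edges.
depth 0: {0}
depth 1: {4}  total {0,4}
depth 2: {2}  total {0,2,4}
depth 3: {1}  total {0,1,2,4}
depth 4: {6}  total {0,1,2,4,6}
depth 5: {5}  total {0,1,2,4,5,6}
R = {0,1,2,4,5,6}
witness 2: c·tau

Answer: REACHABLE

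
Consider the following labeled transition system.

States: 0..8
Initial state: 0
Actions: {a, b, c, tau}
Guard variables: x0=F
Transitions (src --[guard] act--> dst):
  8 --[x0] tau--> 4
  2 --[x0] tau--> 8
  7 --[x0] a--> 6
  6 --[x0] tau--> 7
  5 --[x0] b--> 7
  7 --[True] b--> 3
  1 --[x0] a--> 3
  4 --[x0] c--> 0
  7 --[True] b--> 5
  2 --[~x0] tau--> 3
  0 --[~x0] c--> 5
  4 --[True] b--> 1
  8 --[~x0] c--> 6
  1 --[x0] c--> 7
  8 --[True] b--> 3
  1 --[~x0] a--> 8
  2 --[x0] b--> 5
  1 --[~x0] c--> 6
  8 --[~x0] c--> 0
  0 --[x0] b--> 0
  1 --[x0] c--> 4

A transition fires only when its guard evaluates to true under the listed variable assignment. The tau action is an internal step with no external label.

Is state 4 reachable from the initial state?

Answer: UNREACHABLE

Working:
After dropping false guards: 10 live edges.
L0 = {0}
L1 = {5}  now seen {0,5}
Reach set: {0,5}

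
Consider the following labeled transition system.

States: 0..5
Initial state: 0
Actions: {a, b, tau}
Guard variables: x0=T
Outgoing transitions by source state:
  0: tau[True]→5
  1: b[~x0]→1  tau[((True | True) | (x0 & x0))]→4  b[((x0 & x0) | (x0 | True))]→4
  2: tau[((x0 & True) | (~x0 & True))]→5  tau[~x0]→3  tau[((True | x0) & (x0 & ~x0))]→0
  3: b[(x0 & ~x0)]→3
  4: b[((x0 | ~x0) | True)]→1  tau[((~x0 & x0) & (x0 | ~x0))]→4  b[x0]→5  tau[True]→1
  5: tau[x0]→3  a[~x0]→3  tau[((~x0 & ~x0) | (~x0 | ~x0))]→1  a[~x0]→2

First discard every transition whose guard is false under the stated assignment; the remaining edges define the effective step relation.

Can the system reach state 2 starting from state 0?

After dropping false guards: 8 live edges.
Layer 0: {0}
Layer 1: {5}  now seen {0,5}
Layer 2: {3}  now seen {0,3,5}
R = {0,3,5}

Answer: UNREACHABLE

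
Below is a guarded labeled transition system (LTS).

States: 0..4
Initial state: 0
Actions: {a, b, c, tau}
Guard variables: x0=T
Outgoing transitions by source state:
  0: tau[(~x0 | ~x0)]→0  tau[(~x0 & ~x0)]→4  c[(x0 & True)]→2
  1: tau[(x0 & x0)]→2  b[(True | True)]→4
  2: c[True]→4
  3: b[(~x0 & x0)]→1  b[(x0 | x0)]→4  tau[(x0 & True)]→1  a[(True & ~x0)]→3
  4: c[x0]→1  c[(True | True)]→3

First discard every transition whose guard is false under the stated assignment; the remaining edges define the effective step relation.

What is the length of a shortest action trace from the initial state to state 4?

Answer: 2

Trace:
Breadth-first toward 4:
  L0 = {0}
  L1 = {2}
  L2 = {4}
depth(4)=2, e.g. c·c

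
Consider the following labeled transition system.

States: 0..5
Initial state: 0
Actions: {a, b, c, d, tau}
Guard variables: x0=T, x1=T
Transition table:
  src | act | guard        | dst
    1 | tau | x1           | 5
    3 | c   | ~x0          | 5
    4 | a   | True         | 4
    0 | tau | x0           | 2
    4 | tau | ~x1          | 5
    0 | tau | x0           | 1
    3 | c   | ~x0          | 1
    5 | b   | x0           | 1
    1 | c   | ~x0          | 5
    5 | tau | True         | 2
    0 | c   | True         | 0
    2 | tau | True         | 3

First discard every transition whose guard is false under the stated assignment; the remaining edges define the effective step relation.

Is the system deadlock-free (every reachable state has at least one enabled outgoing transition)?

Reach set: {0,1,2,3,5}
  0: c→0  tau→1  tau→2  [3 out]
  1: tau→5  [1 out]
  2: tau→3  [1 out]
  3: ∅  [deadlock]
  5: b→1  tau→2  [2 out]
Path to 3: tau·tau

Answer: DEADLOCK at state 3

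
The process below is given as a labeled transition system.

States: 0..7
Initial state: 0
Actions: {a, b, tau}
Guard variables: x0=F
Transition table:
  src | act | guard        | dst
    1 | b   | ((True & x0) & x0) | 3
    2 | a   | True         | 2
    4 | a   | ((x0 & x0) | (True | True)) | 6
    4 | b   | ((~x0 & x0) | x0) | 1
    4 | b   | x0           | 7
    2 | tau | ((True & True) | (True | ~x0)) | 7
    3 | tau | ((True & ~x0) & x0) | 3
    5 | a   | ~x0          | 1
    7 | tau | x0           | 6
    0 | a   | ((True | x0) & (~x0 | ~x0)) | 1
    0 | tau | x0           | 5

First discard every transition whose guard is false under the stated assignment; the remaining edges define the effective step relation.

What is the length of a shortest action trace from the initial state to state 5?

BFS to 5:
  depth 0: {0}
  depth 1: {1}
5 never appears.

Answer: UNREACHABLE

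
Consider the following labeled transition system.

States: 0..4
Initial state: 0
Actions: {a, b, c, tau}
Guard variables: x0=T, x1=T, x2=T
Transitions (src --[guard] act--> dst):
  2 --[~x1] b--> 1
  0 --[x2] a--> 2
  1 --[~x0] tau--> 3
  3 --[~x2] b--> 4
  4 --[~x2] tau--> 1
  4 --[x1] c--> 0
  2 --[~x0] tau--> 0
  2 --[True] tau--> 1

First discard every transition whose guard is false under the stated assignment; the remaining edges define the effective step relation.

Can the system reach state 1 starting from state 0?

Guard filter leaves 3 enabled edge(s).
L0 = {0}
L1 = {2}  total {0,2}
L2 = {1}  total {0,1,2}
R = {0,1,2}
trace reaching 1: a·tau

Answer: REACHABLE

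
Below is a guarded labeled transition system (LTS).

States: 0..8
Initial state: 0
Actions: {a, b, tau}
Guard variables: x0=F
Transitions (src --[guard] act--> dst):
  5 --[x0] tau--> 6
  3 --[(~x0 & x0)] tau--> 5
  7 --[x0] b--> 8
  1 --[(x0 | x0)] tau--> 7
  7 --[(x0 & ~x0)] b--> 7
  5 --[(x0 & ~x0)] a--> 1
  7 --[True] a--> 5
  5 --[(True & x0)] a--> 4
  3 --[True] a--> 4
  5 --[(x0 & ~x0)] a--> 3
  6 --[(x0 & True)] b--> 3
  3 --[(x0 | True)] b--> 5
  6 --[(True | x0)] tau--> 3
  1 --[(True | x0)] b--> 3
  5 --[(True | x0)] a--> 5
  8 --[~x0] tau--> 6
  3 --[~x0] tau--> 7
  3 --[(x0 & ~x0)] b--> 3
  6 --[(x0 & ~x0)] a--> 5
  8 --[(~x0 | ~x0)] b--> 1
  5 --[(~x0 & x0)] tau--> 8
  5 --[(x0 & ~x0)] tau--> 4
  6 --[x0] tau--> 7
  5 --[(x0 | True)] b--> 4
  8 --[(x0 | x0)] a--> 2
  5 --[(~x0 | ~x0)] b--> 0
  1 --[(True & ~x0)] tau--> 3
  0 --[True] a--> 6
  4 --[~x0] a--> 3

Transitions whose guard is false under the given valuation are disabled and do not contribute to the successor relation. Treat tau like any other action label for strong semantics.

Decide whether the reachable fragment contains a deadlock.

Reach set: {0,3,4,5,6,7}
  0: a→6  [1 exit(s)]
  3: a→4  b→5  tau→7  [3 exit(s)]
  4: a→3  [1 exit(s)]
  5: a→5  b→0  b→4  [3 exit(s)]
  6: tau→3  [1 exit(s)]
  7: a→5  [1 exit(s)]

Answer: DEADLOCK-FREE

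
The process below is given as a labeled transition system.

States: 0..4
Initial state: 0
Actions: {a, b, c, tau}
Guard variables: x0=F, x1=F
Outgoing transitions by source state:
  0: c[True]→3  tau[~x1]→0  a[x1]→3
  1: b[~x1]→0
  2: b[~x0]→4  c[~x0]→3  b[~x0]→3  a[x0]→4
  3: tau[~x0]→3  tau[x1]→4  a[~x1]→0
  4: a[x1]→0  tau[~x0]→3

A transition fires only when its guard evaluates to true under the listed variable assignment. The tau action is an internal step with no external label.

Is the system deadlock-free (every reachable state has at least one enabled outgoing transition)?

Reachable = {0,3}
  0: c→3  tau→0  [deg 2]
  3: a→0  tau→3  [deg 2]

Answer: DEADLOCK-FREE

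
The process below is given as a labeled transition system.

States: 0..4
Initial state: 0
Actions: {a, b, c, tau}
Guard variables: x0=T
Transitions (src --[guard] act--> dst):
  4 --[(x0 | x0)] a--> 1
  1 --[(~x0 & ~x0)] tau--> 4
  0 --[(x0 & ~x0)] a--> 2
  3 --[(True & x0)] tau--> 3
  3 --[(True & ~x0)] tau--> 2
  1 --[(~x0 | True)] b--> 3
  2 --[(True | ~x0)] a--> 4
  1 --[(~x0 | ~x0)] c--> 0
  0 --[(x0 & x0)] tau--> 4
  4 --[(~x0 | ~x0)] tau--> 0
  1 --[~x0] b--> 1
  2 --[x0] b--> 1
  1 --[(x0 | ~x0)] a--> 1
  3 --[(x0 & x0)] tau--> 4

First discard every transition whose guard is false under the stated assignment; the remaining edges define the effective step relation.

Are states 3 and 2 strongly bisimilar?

Refine partition for ~:
  π0 = {{0,1,2,3,4}}
  π1 = {{0,3},{1,2},{4}}
  π2 = {{0},{1},{2},{3},{4}}
5 equivalence class(es) (converged in 3)
class of 3: {3}; class of 2: {2}

Answer: NOT BISIMILAR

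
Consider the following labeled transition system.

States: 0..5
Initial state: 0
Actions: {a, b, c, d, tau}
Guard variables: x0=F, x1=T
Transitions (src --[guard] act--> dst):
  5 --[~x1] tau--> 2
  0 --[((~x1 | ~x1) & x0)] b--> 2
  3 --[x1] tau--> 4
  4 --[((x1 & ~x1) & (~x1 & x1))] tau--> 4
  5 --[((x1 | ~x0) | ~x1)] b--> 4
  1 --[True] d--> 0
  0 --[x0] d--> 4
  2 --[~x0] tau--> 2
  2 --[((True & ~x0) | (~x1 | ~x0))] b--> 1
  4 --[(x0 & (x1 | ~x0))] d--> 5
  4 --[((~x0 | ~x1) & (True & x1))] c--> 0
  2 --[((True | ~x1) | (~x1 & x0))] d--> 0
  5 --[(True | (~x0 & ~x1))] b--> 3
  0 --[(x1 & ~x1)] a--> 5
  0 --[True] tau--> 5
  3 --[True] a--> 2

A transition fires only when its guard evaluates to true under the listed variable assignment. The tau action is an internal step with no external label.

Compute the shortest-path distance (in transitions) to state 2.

Answer: 3

Analysis:
Layered search for 2:
  depth 0: {0}
  depth 1: {5}
  depth 2: {3,4}
  depth 3: {2}
first hit 2 at d=3 via tau·b·a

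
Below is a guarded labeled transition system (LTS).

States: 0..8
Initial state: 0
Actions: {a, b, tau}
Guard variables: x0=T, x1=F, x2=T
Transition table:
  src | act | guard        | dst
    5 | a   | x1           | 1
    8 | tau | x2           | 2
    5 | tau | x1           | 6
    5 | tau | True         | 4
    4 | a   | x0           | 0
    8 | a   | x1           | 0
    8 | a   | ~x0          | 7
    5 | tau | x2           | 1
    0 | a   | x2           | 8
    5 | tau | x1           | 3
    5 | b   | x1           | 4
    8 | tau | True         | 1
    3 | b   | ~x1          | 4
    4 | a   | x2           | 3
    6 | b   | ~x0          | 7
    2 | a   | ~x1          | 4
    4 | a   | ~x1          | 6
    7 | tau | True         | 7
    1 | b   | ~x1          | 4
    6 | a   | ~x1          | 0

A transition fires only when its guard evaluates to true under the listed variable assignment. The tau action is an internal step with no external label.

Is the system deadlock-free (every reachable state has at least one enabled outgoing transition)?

R = {0,1,2,3,4,6,8}
  0: a→8  [deg 1]
  1: b→4  [deg 1]
  2: a→4  [deg 1]
  3: b→4  [deg 1]
  4: a→0  a→3  a→6  [deg 3]
  6: a→0  [deg 1]
  8: tau→1  tau→2  [deg 2]

Answer: DEADLOCK-FREE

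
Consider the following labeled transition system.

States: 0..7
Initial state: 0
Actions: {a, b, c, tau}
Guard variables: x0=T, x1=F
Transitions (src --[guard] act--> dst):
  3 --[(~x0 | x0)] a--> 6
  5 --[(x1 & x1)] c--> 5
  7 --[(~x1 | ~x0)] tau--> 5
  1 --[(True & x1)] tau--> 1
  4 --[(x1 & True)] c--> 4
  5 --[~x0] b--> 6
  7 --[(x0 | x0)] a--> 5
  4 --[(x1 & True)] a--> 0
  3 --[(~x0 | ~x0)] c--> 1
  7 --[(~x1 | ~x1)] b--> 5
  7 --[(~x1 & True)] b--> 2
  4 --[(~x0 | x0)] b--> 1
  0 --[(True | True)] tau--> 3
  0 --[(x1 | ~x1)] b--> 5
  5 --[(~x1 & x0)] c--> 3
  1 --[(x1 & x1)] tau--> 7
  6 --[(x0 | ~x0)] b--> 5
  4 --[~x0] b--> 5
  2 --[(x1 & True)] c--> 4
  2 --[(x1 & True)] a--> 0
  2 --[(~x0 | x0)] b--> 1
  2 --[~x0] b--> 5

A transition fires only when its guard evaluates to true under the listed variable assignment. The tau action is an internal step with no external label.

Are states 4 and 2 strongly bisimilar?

Bisimulation quotient by refinement:
  P[0] = {{0,1,2,3,4,5,6,7}}
  P[1] = {{0},{1},{2,4,6},{3},{5},{7}}
  P[2] = {{0},{1},{2,4},{3},{5},{6},{7}}
stable after 3 split(s): 7 block(s)
4∈{2,4}, 2∈{2,4}

Answer: BISIMILAR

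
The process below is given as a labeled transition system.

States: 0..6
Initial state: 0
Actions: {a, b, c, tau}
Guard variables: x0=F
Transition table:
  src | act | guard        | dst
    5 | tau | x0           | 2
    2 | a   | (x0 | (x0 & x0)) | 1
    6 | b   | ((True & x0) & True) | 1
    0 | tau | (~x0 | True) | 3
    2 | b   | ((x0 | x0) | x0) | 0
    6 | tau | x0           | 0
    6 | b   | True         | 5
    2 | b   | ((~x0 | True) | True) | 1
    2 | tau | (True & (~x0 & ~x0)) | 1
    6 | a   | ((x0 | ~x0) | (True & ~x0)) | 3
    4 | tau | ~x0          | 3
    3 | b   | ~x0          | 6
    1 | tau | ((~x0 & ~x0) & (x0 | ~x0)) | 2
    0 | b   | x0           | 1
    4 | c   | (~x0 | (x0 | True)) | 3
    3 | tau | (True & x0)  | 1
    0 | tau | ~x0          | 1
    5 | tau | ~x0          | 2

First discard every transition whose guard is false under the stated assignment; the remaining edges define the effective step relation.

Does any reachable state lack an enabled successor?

Reach set: {0,1,2,3,5,6}
  0: tau→1  tau→3  [2 exit(s)]
  1: tau→2  [1 exit(s)]
  2: b→1  tau→1  [2 exit(s)]
  3: b→6  [1 exit(s)]
  5: tau→2  [1 exit(s)]
  6: a→3  b→5  [2 exit(s)]

Answer: DEADLOCK-FREE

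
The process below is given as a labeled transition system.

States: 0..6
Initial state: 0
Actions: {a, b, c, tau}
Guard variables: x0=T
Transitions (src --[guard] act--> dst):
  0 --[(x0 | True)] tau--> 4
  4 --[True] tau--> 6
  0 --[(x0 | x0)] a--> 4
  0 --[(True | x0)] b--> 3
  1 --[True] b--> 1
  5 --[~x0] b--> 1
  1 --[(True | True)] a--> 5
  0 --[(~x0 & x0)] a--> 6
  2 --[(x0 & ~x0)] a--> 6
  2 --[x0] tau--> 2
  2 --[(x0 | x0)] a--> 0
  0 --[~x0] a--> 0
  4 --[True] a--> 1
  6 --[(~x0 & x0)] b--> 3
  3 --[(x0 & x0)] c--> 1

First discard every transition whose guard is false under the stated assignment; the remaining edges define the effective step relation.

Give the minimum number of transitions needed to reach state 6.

Answer: 2

Analysis:
Layered search for 6:
  L0 = {0}
  L1 = {3,4}
  L2 = {1,6}
first hit 6 at d=2 via a·tau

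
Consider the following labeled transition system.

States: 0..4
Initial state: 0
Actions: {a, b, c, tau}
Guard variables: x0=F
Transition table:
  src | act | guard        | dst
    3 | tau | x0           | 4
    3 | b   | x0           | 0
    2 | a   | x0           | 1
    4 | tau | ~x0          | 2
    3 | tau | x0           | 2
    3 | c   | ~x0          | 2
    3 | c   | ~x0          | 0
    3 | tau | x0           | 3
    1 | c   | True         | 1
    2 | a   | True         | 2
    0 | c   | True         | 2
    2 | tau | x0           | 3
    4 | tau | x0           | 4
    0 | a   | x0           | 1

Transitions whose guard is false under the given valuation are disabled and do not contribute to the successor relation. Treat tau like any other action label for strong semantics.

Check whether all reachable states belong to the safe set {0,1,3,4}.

Answer: INVARIANT VIOLATED at state 2

Trace:
Inv-set: {0,1,3,4}
R = {0,2}
  0: safe
  2: outside
counterexample path to 2: c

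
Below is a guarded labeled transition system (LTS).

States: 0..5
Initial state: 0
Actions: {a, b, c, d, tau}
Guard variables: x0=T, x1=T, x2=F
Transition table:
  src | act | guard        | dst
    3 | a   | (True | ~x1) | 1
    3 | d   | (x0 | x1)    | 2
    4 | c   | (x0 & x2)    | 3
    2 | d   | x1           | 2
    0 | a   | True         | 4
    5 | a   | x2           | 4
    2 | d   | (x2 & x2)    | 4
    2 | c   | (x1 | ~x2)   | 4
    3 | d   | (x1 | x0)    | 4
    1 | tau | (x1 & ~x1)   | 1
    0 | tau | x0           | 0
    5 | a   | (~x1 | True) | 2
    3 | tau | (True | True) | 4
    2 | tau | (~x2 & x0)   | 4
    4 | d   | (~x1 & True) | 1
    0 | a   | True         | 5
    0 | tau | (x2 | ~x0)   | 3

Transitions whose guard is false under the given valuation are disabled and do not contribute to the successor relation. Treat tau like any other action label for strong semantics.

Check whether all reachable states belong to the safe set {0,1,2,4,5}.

Inv-set: {0,1,2,4,5}
Reachable = {0,2,4,5}
  0: safe
  2: safe
  4: safe
  5: safe

Answer: INVARIANT HOLDS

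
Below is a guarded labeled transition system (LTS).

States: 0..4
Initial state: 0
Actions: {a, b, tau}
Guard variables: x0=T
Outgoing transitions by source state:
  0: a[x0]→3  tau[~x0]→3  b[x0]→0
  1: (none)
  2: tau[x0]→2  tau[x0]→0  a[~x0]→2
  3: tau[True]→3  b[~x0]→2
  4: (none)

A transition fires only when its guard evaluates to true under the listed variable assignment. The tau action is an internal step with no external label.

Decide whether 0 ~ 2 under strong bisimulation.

Bisimulation quotient by refinement:
  round 0: {{0,1,2,3,4}}
  round 1: {{0},{1,4},{2,3}}
  round 2: {{0},{1,4},{2},{3}}
4 equivalence class(es) (converged in 3)
[0]={0}  [2]={2}

Answer: NOT BISIMILAR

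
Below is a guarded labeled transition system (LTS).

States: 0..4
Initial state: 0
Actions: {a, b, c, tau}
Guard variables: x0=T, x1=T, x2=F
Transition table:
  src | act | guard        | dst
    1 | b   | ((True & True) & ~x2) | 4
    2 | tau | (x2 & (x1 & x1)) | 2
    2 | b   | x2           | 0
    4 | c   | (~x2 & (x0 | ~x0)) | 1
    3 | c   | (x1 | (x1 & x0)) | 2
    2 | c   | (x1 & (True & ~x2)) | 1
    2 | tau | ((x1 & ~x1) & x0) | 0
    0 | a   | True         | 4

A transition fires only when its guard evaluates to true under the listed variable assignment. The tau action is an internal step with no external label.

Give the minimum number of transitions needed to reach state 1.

Answer: 2

Analysis:
BFS to 1:
  Layer 0: {0}
  Layer 1: {4}
  Layer 2: {1}
1 enters at depth 2; path a·c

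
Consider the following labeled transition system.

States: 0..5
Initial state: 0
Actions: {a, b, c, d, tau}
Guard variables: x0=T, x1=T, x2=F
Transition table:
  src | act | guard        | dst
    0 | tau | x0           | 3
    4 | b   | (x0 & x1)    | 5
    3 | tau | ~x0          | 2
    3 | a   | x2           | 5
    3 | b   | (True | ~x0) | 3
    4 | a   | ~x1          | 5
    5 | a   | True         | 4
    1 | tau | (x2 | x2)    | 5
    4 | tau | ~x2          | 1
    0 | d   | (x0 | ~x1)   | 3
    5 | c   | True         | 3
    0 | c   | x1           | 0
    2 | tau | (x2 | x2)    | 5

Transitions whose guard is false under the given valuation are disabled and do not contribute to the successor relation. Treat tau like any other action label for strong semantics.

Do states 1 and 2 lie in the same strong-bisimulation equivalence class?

Compute ~ classes (split until stable):
  π0 = {{0,1,2,3,4,5}}
  π1 = {{0},{1,2},{3},{4},{5}}
5 equivalence class(es) (converged in 2)
class of 1: {1,2}; class of 2: {1,2}

Answer: BISIMILAR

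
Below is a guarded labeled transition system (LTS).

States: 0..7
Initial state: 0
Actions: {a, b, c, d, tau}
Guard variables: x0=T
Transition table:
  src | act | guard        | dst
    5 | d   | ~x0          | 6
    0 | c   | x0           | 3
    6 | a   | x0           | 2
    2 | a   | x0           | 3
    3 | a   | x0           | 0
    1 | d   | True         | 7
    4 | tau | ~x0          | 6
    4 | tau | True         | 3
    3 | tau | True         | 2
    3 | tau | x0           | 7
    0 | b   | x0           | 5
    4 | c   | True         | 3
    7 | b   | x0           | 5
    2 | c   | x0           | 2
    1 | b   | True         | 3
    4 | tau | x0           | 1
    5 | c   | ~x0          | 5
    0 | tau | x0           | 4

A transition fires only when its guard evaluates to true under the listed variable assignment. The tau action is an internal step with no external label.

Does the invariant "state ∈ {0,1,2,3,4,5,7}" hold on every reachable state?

Answer: INVARIANT HOLDS

Analysis:
Safe = {0,1,2,3,4,5,7}
R = {0,1,2,3,4,5,7}
  0: ok
  1: ok
  2: ok
  3: ok
  4: ok
  5: ok
  7: ok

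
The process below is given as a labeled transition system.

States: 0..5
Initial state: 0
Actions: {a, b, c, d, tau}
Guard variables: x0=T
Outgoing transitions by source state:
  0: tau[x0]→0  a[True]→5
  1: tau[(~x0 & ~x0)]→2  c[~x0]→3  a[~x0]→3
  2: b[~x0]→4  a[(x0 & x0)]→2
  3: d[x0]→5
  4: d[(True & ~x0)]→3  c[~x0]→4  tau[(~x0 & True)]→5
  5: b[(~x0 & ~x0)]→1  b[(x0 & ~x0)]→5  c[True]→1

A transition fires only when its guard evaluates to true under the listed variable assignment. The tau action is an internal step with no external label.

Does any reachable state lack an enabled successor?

Answer: DEADLOCK at state 1

Analysis:
Reach set: {0,1,5}
  0: a→5  tau→0  [deg 2]
  1: ∅  [no exit]
  5: c→1  [deg 1]
trace reaching 1: a·c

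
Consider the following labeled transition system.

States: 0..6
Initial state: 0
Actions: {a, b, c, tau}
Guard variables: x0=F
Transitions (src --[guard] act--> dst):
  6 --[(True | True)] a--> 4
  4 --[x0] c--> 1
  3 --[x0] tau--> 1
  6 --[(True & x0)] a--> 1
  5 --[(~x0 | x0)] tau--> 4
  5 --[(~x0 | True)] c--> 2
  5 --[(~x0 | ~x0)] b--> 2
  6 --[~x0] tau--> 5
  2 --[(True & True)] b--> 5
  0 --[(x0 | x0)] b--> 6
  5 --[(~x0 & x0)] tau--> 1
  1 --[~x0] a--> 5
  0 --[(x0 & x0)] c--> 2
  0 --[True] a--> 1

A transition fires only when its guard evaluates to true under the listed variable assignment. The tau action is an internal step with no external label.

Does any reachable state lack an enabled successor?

Reach set: {0,1,2,4,5}
  0: a→1  [1 out]
  1: a→5  [1 out]
  2: b→5  [1 out]
  4: ∅  [no exit]
  5: b→2  c→2  tau→4  [3 out]
trace reaching 4: a·a·tau

Answer: DEADLOCK at state 4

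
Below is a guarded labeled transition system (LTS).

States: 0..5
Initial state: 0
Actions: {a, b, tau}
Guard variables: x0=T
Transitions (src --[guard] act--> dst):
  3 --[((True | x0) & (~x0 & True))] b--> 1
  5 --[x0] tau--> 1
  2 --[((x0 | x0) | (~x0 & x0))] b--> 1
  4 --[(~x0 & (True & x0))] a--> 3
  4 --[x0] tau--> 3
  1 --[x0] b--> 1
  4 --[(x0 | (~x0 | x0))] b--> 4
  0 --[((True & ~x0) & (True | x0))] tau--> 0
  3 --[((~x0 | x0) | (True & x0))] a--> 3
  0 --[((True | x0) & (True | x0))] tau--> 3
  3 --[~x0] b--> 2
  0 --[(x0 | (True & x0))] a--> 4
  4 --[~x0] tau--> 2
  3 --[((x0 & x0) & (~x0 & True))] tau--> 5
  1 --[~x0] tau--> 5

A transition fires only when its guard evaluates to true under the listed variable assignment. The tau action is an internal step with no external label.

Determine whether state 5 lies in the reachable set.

After dropping false guards: 8 live edges.
L0 = {0}
L1 = {3,4}  now seen {0,3,4}
R = {0,3,4}

Answer: UNREACHABLE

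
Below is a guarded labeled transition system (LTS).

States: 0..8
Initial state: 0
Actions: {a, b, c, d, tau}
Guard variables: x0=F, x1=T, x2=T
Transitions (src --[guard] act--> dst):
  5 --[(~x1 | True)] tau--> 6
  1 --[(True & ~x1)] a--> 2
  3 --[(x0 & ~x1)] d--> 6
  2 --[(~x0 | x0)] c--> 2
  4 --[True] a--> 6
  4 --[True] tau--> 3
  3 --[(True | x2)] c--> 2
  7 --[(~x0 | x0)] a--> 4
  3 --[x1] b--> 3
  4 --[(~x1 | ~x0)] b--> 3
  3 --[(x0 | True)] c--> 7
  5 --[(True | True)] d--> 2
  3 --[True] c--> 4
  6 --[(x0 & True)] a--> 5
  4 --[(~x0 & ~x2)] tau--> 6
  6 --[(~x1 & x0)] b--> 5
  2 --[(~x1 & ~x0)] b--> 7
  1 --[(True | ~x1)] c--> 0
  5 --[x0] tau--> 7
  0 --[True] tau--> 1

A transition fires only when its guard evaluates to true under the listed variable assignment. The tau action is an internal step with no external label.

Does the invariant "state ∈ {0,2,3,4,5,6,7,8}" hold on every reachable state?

Safe = {0,2,3,4,5,6,7,8}
Reach set: {0,1}
  0: ok
  1: outside
counterexample path to 1: tau

Answer: INVARIANT VIOLATED at state 1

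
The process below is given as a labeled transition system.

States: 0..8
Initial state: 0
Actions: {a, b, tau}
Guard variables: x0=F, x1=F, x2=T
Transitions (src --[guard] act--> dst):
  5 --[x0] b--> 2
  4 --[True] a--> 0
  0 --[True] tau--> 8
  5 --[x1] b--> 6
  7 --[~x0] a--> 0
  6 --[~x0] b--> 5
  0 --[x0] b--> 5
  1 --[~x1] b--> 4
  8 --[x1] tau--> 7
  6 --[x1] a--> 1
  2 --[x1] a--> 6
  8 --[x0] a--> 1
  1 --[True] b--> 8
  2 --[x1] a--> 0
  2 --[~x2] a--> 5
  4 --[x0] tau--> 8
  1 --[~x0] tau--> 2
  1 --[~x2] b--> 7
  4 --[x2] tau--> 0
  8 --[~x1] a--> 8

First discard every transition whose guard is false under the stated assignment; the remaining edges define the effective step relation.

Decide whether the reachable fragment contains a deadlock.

Reach set: {0,8}
  0: tau→8  [1 exit(s)]
  8: a→8  [1 exit(s)]

Answer: DEADLOCK-FREE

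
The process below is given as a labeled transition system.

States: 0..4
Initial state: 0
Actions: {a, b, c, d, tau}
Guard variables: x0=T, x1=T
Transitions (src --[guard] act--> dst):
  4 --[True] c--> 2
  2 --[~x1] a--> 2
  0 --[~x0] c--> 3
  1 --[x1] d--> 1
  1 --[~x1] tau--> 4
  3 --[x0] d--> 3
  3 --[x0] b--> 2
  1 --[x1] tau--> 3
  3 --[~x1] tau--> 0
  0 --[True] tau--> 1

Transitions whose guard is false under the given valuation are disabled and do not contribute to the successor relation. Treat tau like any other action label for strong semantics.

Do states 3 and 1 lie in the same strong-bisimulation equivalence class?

Compute ~ classes (split until stable):
  P[0] = {{0,1,2,3,4}}
  P[1] = {{0},{1},{2},{3},{4}}
5 equivalence class(es) (converged in 2)
class of 3: {3}; class of 1: {1}

Answer: NOT BISIMILAR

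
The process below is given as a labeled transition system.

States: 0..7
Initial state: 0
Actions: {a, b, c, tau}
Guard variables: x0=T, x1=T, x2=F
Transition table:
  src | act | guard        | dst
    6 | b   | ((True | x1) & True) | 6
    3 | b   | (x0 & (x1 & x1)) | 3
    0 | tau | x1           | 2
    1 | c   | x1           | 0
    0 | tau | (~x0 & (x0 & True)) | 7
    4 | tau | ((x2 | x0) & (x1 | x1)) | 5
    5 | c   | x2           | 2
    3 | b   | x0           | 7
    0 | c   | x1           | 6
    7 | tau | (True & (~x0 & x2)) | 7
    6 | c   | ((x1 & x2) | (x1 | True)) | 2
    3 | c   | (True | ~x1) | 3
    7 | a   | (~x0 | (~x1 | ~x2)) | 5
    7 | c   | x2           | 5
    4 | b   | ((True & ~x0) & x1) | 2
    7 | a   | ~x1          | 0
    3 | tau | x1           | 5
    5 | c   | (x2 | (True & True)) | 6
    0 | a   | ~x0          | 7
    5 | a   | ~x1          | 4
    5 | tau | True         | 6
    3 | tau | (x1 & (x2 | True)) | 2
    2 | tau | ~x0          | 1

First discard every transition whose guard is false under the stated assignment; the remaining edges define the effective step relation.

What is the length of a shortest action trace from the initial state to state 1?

Answer: UNREACHABLE

Trace:
BFS to 1:
  L0 = {0}
  L1 = {2,6}
1 never appears.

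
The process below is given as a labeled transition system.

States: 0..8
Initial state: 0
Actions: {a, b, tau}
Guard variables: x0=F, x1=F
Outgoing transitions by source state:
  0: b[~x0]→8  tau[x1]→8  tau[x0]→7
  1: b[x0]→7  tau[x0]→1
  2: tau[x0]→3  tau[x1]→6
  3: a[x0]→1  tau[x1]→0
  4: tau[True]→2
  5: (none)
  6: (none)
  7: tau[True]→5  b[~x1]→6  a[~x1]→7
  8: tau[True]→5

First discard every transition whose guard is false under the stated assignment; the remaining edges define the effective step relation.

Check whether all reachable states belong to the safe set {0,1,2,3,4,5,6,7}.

Allowed set {0,1,2,3,4,5,6,7}
Reachable = {0,5,8}
  0: safe
  5: safe
  8: ✗ unsafe
counterexample path to 8: b

Answer: INVARIANT VIOLATED at state 8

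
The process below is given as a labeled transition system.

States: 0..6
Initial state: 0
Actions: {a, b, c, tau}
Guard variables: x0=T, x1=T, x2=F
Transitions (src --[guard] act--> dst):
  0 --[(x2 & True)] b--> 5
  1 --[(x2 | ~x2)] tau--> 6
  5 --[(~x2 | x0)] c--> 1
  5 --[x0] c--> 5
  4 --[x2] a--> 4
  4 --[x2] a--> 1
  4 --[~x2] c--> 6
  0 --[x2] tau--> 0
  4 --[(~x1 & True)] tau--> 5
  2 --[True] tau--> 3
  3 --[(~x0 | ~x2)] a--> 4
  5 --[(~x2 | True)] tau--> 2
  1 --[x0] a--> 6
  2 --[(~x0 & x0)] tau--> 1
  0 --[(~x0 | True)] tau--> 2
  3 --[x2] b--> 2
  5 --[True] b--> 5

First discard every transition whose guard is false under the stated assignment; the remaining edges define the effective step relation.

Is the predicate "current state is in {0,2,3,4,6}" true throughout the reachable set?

Answer: INVARIANT HOLDS

Trace:
Safe = {0,2,3,4,6}
Reachable = {0,2,3,4,6}
  0: ok
  2: ok
  3: ok
  4: ok
  6: ok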